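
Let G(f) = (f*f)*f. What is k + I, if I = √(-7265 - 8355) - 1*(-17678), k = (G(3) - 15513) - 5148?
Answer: -2956 + 2*I*√3905 ≈ -2956.0 + 124.98*I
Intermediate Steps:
G(f) = f³ (G(f) = f²*f = f³)
k = -20634 (k = (3³ - 15513) - 5148 = (27 - 15513) - 5148 = -15486 - 5148 = -20634)
I = 17678 + 2*I*√3905 (I = √(-15620) + 17678 = 2*I*√3905 + 17678 = 17678 + 2*I*√3905 ≈ 17678.0 + 124.98*I)
k + I = -20634 + (17678 + 2*I*√3905) = -2956 + 2*I*√3905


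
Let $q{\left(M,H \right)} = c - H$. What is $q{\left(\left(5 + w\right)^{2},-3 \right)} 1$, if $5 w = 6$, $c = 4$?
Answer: $7$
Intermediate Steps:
$w = \frac{6}{5}$ ($w = \frac{1}{5} \cdot 6 = \frac{6}{5} \approx 1.2$)
$q{\left(M,H \right)} = 4 - H$
$q{\left(\left(5 + w\right)^{2},-3 \right)} 1 = \left(4 - -3\right) 1 = \left(4 + 3\right) 1 = 7 \cdot 1 = 7$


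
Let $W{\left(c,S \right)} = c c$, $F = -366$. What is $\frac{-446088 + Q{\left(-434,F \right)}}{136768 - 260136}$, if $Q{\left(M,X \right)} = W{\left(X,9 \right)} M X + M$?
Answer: $- \frac{10638830171}{61684} \approx -1.7247 \cdot 10^{5}$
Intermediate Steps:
$W{\left(c,S \right)} = c^{2}$
$Q{\left(M,X \right)} = M + M X^{3}$ ($Q{\left(M,X \right)} = X^{2} M X + M = M X^{2} X + M = M X^{3} + M = M + M X^{3}$)
$\frac{-446088 + Q{\left(-434,F \right)}}{136768 - 260136} = \frac{-446088 - 434 \left(1 + \left(-366\right)^{3}\right)}{136768 - 260136} = \frac{-446088 - 434 \left(1 - 49027896\right)}{-123368} = \left(-446088 - -21278106430\right) \left(- \frac{1}{123368}\right) = \left(-446088 + 21278106430\right) \left(- \frac{1}{123368}\right) = 21277660342 \left(- \frac{1}{123368}\right) = - \frac{10638830171}{61684}$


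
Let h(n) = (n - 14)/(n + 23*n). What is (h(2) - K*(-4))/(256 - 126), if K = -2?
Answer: -33/520 ≈ -0.063462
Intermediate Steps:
h(n) = (-14 + n)/(24*n) (h(n) = (-14 + n)/((24*n)) = (-14 + n)*(1/(24*n)) = (-14 + n)/(24*n))
(h(2) - K*(-4))/(256 - 126) = ((1/24)*(-14 + 2)/2 - 1*(-2)*(-4))/(256 - 126) = ((1/24)*(½)*(-12) + 2*(-4))/130 = (-¼ - 8)*(1/130) = -33/4*1/130 = -33/520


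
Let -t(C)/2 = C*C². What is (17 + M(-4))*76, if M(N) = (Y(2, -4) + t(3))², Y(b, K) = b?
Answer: 206796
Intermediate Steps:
t(C) = -2*C³ (t(C) = -2*C*C² = -2*C³)
M(N) = 2704 (M(N) = (2 - 2*3³)² = (2 - 2*27)² = (2 - 54)² = (-52)² = 2704)
(17 + M(-4))*76 = (17 + 2704)*76 = 2721*76 = 206796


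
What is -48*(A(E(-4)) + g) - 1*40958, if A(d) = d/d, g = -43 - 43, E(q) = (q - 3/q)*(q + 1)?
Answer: -36878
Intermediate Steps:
E(q) = (1 + q)*(q - 3/q) (E(q) = (q - 3/q)*(1 + q) = (1 + q)*(q - 3/q))
g = -86
A(d) = 1
-48*(A(E(-4)) + g) - 1*40958 = -48*(1 - 86) - 1*40958 = -48*(-85) - 40958 = 4080 - 40958 = -36878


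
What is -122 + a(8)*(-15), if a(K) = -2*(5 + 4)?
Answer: 148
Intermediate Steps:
a(K) = -18 (a(K) = -2*9 = -18)
-122 + a(8)*(-15) = -122 - 18*(-15) = -122 + 270 = 148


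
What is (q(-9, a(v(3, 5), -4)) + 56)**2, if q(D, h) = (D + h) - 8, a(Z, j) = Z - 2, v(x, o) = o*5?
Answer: 3844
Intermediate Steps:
v(x, o) = 5*o
a(Z, j) = -2 + Z
q(D, h) = -8 + D + h
(q(-9, a(v(3, 5), -4)) + 56)**2 = ((-8 - 9 + (-2 + 5*5)) + 56)**2 = ((-8 - 9 + (-2 + 25)) + 56)**2 = ((-8 - 9 + 23) + 56)**2 = (6 + 56)**2 = 62**2 = 3844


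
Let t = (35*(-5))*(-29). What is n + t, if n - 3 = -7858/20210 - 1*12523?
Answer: -75235654/10105 ≈ -7445.4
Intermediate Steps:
n = -126518529/10105 (n = 3 + (-7858/20210 - 1*12523) = 3 + (-7858*1/20210 - 12523) = 3 + (-3929/10105 - 12523) = 3 - 126548844/10105 = -126518529/10105 ≈ -12520.)
t = 5075 (t = -175*(-29) = 5075)
n + t = -126518529/10105 + 5075 = -75235654/10105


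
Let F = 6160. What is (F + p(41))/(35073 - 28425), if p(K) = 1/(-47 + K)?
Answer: 36959/39888 ≈ 0.92657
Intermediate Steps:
(F + p(41))/(35073 - 28425) = (6160 + 1/(-47 + 41))/(35073 - 28425) = (6160 + 1/(-6))/6648 = (6160 - ⅙)*(1/6648) = (36959/6)*(1/6648) = 36959/39888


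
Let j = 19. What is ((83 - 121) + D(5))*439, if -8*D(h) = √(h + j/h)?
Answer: -16682 - 439*√55/20 ≈ -16845.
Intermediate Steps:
D(h) = -√(h + 19/h)/8
((83 - 121) + D(5))*439 = ((83 - 121) - √(5 + 19/5)/8)*439 = (-38 - √(5 + 19*(⅕))/8)*439 = (-38 - √(5 + 19/5)/8)*439 = (-38 - √55/20)*439 = -16682 - 439*√55/20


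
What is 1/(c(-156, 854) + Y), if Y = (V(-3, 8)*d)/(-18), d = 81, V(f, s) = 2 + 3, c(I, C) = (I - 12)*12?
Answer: -2/4077 ≈ -0.00049056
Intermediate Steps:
c(I, C) = -144 + 12*I (c(I, C) = (-12 + I)*12 = -144 + 12*I)
V(f, s) = 5
Y = -45/2 (Y = (5*81)/(-18) = 405*(-1/18) = -45/2 ≈ -22.500)
1/(c(-156, 854) + Y) = 1/((-144 + 12*(-156)) - 45/2) = 1/((-144 - 1872) - 45/2) = 1/(-2016 - 45/2) = 1/(-4077/2) = -2/4077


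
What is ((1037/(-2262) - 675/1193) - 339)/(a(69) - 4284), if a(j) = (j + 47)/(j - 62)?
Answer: 6423045055/80611563552 ≈ 0.079679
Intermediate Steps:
a(j) = (47 + j)/(-62 + j)
((1037/(-2262) - 675/1193) - 339)/(a(69) - 4284) = ((1037/(-2262) - 675/1193) - 339)/((47 + 69)/(-62 + 69) - 4284) = ((1037*(-1/2262) - 675*1/1193) - 339)/(116/7 - 4284) = ((-1037/2262 - 675/1193) - 339)/((⅐)*116 - 4284) = (-2763991/2698566 - 339)/(116/7 - 4284) = -917577865/(2698566*(-29872/7)) = -917577865/2698566*(-7/29872) = 6423045055/80611563552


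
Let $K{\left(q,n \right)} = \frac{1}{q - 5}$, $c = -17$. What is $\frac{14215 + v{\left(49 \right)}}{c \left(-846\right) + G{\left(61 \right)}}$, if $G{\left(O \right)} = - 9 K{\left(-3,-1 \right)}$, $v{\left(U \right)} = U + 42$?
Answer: $\frac{114448}{115065} \approx 0.99464$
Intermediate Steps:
$v{\left(U \right)} = 42 + U$
$K{\left(q,n \right)} = \frac{1}{-5 + q}$
$G{\left(O \right)} = \frac{9}{8}$ ($G{\left(O \right)} = - \frac{9}{-5 - 3} = - \frac{9}{-8} = \left(-9\right) \left(- \frac{1}{8}\right) = \frac{9}{8}$)
$\frac{14215 + v{\left(49 \right)}}{c \left(-846\right) + G{\left(61 \right)}} = \frac{14215 + \left(42 + 49\right)}{\left(-17\right) \left(-846\right) + \frac{9}{8}} = \frac{14215 + 91}{14382 + \frac{9}{8}} = \frac{14306}{\frac{115065}{8}} = 14306 \cdot \frac{8}{115065} = \frac{114448}{115065}$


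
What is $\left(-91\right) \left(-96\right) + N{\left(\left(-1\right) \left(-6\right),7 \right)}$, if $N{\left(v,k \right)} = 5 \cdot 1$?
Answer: $8741$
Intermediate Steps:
$N{\left(v,k \right)} = 5$
$\left(-91\right) \left(-96\right) + N{\left(\left(-1\right) \left(-6\right),7 \right)} = \left(-91\right) \left(-96\right) + 5 = 8736 + 5 = 8741$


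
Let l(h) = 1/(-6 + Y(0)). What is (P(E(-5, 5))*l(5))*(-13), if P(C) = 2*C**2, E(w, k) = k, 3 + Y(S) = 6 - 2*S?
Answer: 650/3 ≈ 216.67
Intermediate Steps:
Y(S) = 3 - 2*S (Y(S) = -3 + (6 - 2*S) = 3 - 2*S)
l(h) = -1/3 (l(h) = 1/(-6 + (3 - 2*0)) = 1/(-6 + (3 + 0)) = 1/(-6 + 3) = 1/(-3) = -1/3)
(P(E(-5, 5))*l(5))*(-13) = ((2*5**2)*(-1/3))*(-13) = ((2*25)*(-1/3))*(-13) = (50*(-1/3))*(-13) = -50/3*(-13) = 650/3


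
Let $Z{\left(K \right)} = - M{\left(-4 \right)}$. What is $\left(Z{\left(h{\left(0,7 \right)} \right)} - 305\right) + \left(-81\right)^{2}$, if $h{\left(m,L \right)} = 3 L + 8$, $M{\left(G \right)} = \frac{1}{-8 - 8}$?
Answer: $\frac{100097}{16} \approx 6256.1$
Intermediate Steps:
$M{\left(G \right)} = - \frac{1}{16}$ ($M{\left(G \right)} = \frac{1}{-16} = - \frac{1}{16}$)
$h{\left(m,L \right)} = 8 + 3 L$
$Z{\left(K \right)} = \frac{1}{16}$ ($Z{\left(K \right)} = \left(-1\right) \left(- \frac{1}{16}\right) = \frac{1}{16}$)
$\left(Z{\left(h{\left(0,7 \right)} \right)} - 305\right) + \left(-81\right)^{2} = \left(\frac{1}{16} - 305\right) + \left(-81\right)^{2} = \left(\frac{1}{16} - 305\right) + 6561 = - \frac{4879}{16} + 6561 = \frac{100097}{16}$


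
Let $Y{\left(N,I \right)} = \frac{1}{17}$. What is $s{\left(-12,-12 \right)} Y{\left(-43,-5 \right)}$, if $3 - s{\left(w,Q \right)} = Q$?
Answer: $\frac{15}{17} \approx 0.88235$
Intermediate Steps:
$s{\left(w,Q \right)} = 3 - Q$
$Y{\left(N,I \right)} = \frac{1}{17}$
$s{\left(-12,-12 \right)} Y{\left(-43,-5 \right)} = \left(3 - -12\right) \frac{1}{17} = \left(3 + 12\right) \frac{1}{17} = 15 \cdot \frac{1}{17} = \frac{15}{17}$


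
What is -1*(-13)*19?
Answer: 247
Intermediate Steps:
-1*(-13)*19 = 13*19 = 247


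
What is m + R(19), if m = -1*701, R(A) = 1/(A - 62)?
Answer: -30144/43 ≈ -701.02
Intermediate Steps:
R(A) = 1/(-62 + A)
m = -701
m + R(19) = -701 + 1/(-62 + 19) = -701 + 1/(-43) = -701 - 1/43 = -30144/43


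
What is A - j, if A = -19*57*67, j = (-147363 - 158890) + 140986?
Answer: 92706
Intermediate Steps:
j = -165267 (j = -306253 + 140986 = -165267)
A = -72561 (A = -1083*67 = -72561)
A - j = -72561 - 1*(-165267) = -72561 + 165267 = 92706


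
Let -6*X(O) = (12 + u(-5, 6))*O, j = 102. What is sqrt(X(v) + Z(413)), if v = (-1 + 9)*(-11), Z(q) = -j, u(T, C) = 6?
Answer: 9*sqrt(2) ≈ 12.728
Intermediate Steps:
Z(q) = -102 (Z(q) = -1*102 = -102)
v = -88 (v = 8*(-11) = -88)
X(O) = -3*O (X(O) = -(12 + 6)*O/6 = -3*O)
sqrt(X(v) + Z(413)) = sqrt(-3*(-88) - 102) = sqrt(264 - 102) = sqrt(162) = 9*sqrt(2)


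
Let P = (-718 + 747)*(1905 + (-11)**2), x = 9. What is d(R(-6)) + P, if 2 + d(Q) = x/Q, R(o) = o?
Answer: 117501/2 ≈ 58751.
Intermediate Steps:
d(Q) = -2 + 9/Q
P = 58754 (P = 29*(1905 + 121) = 29*2026 = 58754)
d(R(-6)) + P = (-2 + 9/(-6)) + 58754 = (-2 + 9*(-1/6)) + 58754 = (-2 - 3/2) + 58754 = -7/2 + 58754 = 117501/2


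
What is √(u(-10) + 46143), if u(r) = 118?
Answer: √46261 ≈ 215.08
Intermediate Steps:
√(u(-10) + 46143) = √(118 + 46143) = √46261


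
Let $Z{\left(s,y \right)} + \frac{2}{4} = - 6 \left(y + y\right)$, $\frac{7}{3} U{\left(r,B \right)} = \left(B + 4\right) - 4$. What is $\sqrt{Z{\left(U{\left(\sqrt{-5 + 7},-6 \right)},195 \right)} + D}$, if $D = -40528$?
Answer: $\frac{i \sqrt{171474}}{2} \approx 207.05 i$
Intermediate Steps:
$U{\left(r,B \right)} = \frac{3 B}{7}$ ($U{\left(r,B \right)} = \frac{3 \left(\left(B + 4\right) - 4\right)}{7} = \frac{3 \left(\left(4 + B\right) - 4\right)}{7} = \frac{3 B}{7}$)
$Z{\left(s,y \right)} = - \frac{1}{2} - 12 y$ ($Z{\left(s,y \right)} = - \frac{1}{2} - 6 \left(y + y\right) = - \frac{1}{2} - 6 \cdot 2 y = - \frac{1}{2} - 12 y$)
$\sqrt{Z{\left(U{\left(\sqrt{-5 + 7},-6 \right)},195 \right)} + D} = \sqrt{\left(- \frac{1}{2} - 2340\right) - 40528} = \sqrt{- \frac{4681}{2} - 40528} = \sqrt{- \frac{85737}{2}} = \frac{i \sqrt{171474}}{2}$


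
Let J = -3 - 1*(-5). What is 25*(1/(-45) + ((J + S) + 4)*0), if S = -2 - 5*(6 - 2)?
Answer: -5/9 ≈ -0.55556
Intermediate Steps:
J = 2 (J = -3 + 5 = 2)
S = -22 (S = -2 - 5*4 = -2 - 1*20 = -2 - 20 = -22)
25*(1/(-45) + ((J + S) + 4)*0) = 25*(1/(-45) + ((2 - 22) + 4)*0) = 25*(-1/45 + (-20 + 4)*0) = 25*(-1/45 - 16*0) = 25*(-1/45 + 0) = 25*(-1/45) = -5/9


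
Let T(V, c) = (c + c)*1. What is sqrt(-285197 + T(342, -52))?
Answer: I*sqrt(285301) ≈ 534.14*I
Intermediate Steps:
T(V, c) = 2*c (T(V, c) = (2*c)*1 = 2*c)
sqrt(-285197 + T(342, -52)) = sqrt(-285197 + 2*(-52)) = sqrt(-285197 - 104) = sqrt(-285301) = I*sqrt(285301)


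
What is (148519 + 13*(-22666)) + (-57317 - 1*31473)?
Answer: -234929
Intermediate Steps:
(148519 + 13*(-22666)) + (-57317 - 1*31473) = (148519 - 294658) + (-57317 - 31473) = -146139 - 88790 = -234929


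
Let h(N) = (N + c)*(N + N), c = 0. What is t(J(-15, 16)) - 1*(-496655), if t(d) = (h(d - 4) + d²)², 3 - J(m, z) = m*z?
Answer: 30030267336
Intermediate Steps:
h(N) = 2*N² (h(N) = (N + 0)*(N + N) = N*(2*N) = 2*N²)
J(m, z) = 3 - m*z
t(d) = (d² + 2*(-4 + d)²)² (t(d) = (2*(d - 4)² + d²)² = (2*(-4 + d)² + d²)² = (d² + 2*(-4 + d)²)²)
t(J(-15, 16)) - 1*(-496655) = ((3 - 1*(-15)*16)² + 2*(-4 + (3 - 1*(-15)*16))²)² - 1*(-496655) = ((3 + 240)² + 2*(-4 + (3 + 240))²)² + 496655 = (243² + 2*(-4 + 243)²)² + 496655 = (59049 + 2*239²)² + 496655 = (59049 + 2*57121)² + 496655 = (59049 + 114242)² + 496655 = 173291² + 496655 = 30029770681 + 496655 = 30030267336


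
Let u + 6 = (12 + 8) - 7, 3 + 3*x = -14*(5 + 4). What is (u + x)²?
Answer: 1296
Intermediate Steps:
x = -43 (x = -1 + (-14*(5 + 4))/3 = -1 + (-14*9)/3 = -1 + (⅓)*(-126) = -1 - 42 = -43)
u = 7 (u = -6 + ((12 + 8) - 7) = -6 + (20 - 7) = -6 + 13 = 7)
(u + x)² = (7 - 43)² = (-36)² = 1296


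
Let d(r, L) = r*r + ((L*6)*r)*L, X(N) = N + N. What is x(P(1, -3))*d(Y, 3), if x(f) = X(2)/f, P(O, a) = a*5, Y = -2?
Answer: 416/15 ≈ 27.733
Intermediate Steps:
X(N) = 2*N
P(O, a) = 5*a
x(f) = 4/f (x(f) = (2*2)/f = 4/f)
d(r, L) = r² + 6*r*L² (d(r, L) = r² + ((6*L)*r)*L = r² + (6*L*r)*L = r² + 6*r*L²)
x(P(1, -3))*d(Y, 3) = (4/((5*(-3))))*(-2*(-2 + 6*3²)) = (4/(-15))*(-2*(-2 + 6*9)) = (4*(-1/15))*(-2*(-2 + 54)) = -(-8)*52/15 = -4/15*(-104) = 416/15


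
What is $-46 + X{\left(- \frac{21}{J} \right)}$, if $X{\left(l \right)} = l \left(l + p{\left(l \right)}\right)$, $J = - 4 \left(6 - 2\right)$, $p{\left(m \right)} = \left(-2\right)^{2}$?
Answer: $- \frac{9991}{256} \approx -39.027$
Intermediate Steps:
$p{\left(m \right)} = 4$
$J = -16$ ($J = - 4 \left(6 - 2\right) = \left(-4\right) 4 = -16$)
$X{\left(l \right)} = l \left(4 + l\right)$ ($X{\left(l \right)} = l \left(l + 4\right) = l \left(4 + l\right)$)
$-46 + X{\left(- \frac{21}{J} \right)} = -46 + - \frac{21}{-16} \left(4 - \frac{21}{-16}\right) = -46 + \left(-21\right) \left(- \frac{1}{16}\right) \left(4 - - \frac{21}{16}\right) = -46 + \frac{21 \left(4 + \frac{21}{16}\right)}{16} = -46 + \frac{21}{16} \cdot \frac{85}{16} = -46 + \frac{1785}{256} = - \frac{9991}{256}$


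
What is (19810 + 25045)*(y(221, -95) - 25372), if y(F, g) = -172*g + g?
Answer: -409391585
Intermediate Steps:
y(F, g) = -171*g
(19810 + 25045)*(y(221, -95) - 25372) = (19810 + 25045)*(-171*(-95) - 25372) = 44855*(16245 - 25372) = 44855*(-9127) = -409391585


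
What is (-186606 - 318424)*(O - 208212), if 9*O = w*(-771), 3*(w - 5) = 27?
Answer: 317277017020/3 ≈ 1.0576e+11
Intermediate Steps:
w = 14 (w = 5 + (⅓)*27 = 5 + 9 = 14)
O = -3598/3 (O = (14*(-771))/9 = (⅑)*(-10794) = -3598/3 ≈ -1199.3)
(-186606 - 318424)*(O - 208212) = (-186606 - 318424)*(-3598/3 - 208212) = -505030*(-628234/3) = 317277017020/3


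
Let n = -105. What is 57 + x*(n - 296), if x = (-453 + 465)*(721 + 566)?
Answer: -6192987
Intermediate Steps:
x = 15444 (x = 12*1287 = 15444)
57 + x*(n - 296) = 57 + 15444*(-105 - 296) = 57 + 15444*(-401) = 57 - 6193044 = -6192987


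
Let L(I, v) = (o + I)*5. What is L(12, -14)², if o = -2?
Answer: 2500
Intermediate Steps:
L(I, v) = -10 + 5*I (L(I, v) = (-2 + I)*5 = -10 + 5*I)
L(12, -14)² = (-10 + 5*12)² = (-10 + 60)² = 50² = 2500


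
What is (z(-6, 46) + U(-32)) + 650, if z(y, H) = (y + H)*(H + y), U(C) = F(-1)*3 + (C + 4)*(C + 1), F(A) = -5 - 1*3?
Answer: 3094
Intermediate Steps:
F(A) = -8 (F(A) = -5 - 3 = -8)
U(C) = -24 + (1 + C)*(4 + C) (U(C) = -8*3 + (C + 4)*(C + 1) = -24 + (4 + C)*(1 + C) = -24 + (1 + C)*(4 + C))
z(y, H) = (H + y)**2 (z(y, H) = (H + y)*(H + y) = (H + y)**2)
(z(-6, 46) + U(-32)) + 650 = ((46 - 6)**2 + (-20 + (-32)**2 + 5*(-32))) + 650 = (40**2 + (-20 + 1024 - 160)) + 650 = (1600 + 844) + 650 = 2444 + 650 = 3094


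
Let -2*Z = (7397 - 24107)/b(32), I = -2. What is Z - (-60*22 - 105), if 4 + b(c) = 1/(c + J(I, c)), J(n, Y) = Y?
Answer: -11423/17 ≈ -671.94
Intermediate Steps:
b(c) = -4 + 1/(2*c) (b(c) = -4 + 1/(c + c) = -4 + 1/(2*c))
Z = -35648/17 (Z = -(7397 - 24107)/(2*(-4 + (1/2)/32)) = -(-8355)/(-4 + (1/2)*(1/32)) = -(-8355)/(-4 + 1/64) = -(-8355)/(-255/64) = -(-8355)*(-64)/255 = -1/2*71296/17 = -35648/17 ≈ -2096.9)
Z - (-60*22 - 105) = -35648/17 - (-60*22 - 105) = -35648/17 - (-1320 - 105) = -35648/17 - 1*(-1425) = -35648/17 + 1425 = -11423/17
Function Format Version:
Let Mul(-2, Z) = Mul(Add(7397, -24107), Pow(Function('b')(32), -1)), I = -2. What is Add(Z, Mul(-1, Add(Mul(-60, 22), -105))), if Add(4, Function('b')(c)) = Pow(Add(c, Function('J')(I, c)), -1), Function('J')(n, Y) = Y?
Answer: Rational(-11423, 17) ≈ -671.94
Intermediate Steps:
Function('b')(c) = Add(-4, Mul(Rational(1, 2), Pow(c, -1))) (Function('b')(c) = Add(-4, Pow(Add(c, c), -1)) = Add(-4, Pow(Mul(2, c), -1)) = Add(-4, Mul(Rational(1, 2), Pow(c, -1))))
Z = Rational(-35648, 17) (Z = Mul(Rational(-1, 2), Mul(Add(7397, -24107), Pow(Add(-4, Mul(Rational(1, 2), Pow(32, -1))), -1))) = Mul(Rational(-1, 2), Mul(-16710, Pow(Add(-4, Mul(Rational(1, 2), Rational(1, 32))), -1))) = Mul(Rational(-1, 2), Mul(-16710, Pow(Add(-4, Rational(1, 64)), -1))) = Mul(Rational(-1, 2), Mul(-16710, Pow(Rational(-255, 64), -1))) = Mul(Rational(-1, 2), Mul(-16710, Rational(-64, 255))) = Mul(Rational(-1, 2), Rational(71296, 17)) = Rational(-35648, 17) ≈ -2096.9)
Add(Z, Mul(-1, Add(Mul(-60, 22), -105))) = Add(Rational(-35648, 17), Mul(-1, Add(Mul(-60, 22), -105))) = Add(Rational(-35648, 17), Mul(-1, Add(-1320, -105))) = Add(Rational(-35648, 17), Mul(-1, -1425)) = Add(Rational(-35648, 17), 1425) = Rational(-11423, 17)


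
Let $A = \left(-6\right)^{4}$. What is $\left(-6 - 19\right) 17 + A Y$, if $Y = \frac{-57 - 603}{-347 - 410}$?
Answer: $\frac{533635}{757} \approx 704.93$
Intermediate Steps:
$A = 1296$
$Y = \frac{660}{757}$ ($Y = - \frac{660}{-757} = \left(-660\right) \left(- \frac{1}{757}\right) = \frac{660}{757} \approx 0.87186$)
$\left(-6 - 19\right) 17 + A Y = \left(-6 - 19\right) 17 + 1296 \cdot \frac{660}{757} = \left(-25\right) 17 + \frac{855360}{757} = -425 + \frac{855360}{757} = \frac{533635}{757}$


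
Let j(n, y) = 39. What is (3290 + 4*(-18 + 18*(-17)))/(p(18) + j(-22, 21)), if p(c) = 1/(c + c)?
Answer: 71784/1405 ≈ 51.092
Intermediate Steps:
p(c) = 1/(2*c)
(3290 + 4*(-18 + 18*(-17)))/(p(18) + j(-22, 21)) = (3290 + 4*(-18 + 18*(-17)))/((½)/18 + 39) = (3290 + 4*(-18 - 306))/((½)*(1/18) + 39) = (3290 + 4*(-324))/(1/36 + 39) = (3290 - 1296)/(1405/36) = 1994*(36/1405) = 71784/1405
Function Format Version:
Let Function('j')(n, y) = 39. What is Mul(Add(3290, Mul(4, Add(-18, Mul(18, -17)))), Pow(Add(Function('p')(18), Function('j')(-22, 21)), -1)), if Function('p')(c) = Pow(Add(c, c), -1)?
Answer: Rational(71784, 1405) ≈ 51.092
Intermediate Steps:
Function('p')(c) = Mul(Rational(1, 2), Pow(c, -1)) (Function('p')(c) = Pow(Mul(2, c), -1) = Mul(Rational(1, 2), Pow(c, -1)))
Mul(Add(3290, Mul(4, Add(-18, Mul(18, -17)))), Pow(Add(Function('p')(18), Function('j')(-22, 21)), -1)) = Mul(Add(3290, Mul(4, Add(-18, Mul(18, -17)))), Pow(Add(Mul(Rational(1, 2), Pow(18, -1)), 39), -1)) = Mul(Add(3290, Mul(4, Add(-18, -306))), Pow(Add(Mul(Rational(1, 2), Rational(1, 18)), 39), -1)) = Mul(Add(3290, Mul(4, -324)), Pow(Add(Rational(1, 36), 39), -1)) = Mul(Add(3290, -1296), Pow(Rational(1405, 36), -1)) = Mul(1994, Rational(36, 1405)) = Rational(71784, 1405)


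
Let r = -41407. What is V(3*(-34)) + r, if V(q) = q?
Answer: -41509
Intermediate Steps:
V(3*(-34)) + r = 3*(-34) - 41407 = -102 - 41407 = -41509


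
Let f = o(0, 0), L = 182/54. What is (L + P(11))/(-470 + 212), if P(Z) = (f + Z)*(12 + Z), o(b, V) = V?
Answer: -3461/3483 ≈ -0.99368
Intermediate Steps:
L = 91/27 (L = 182*(1/54) = 91/27 ≈ 3.3704)
f = 0
P(Z) = Z*(12 + Z) (P(Z) = (0 + Z)*(12 + Z) = Z*(12 + Z))
(L + P(11))/(-470 + 212) = (91/27 + 11*(12 + 11))/(-470 + 212) = (91/27 + 11*23)/(-258) = (91/27 + 253)*(-1/258) = (6922/27)*(-1/258) = -3461/3483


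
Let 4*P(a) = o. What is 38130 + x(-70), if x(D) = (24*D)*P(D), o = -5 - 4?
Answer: 41910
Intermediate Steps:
o = -9
P(a) = -9/4 (P(a) = (¼)*(-9) = -9/4)
x(D) = -54*D (x(D) = (24*D)*(-9/4) = -54*D)
38130 + x(-70) = 38130 - 54*(-70) = 38130 + 3780 = 41910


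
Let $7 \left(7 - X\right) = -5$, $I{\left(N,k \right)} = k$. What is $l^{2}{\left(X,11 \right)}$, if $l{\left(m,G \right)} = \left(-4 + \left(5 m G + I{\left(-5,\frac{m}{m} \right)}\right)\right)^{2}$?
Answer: $\frac{75630868953201}{2401} \approx 3.15 \cdot 10^{10}$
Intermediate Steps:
$X = \frac{54}{7}$ ($X = 7 - - \frac{5}{7} = 7 + \frac{5}{7} = \frac{54}{7} \approx 7.7143$)
$l{\left(m,G \right)} = \left(-3 + 5 G m\right)^{2}$ ($l{\left(m,G \right)} = \left(-4 + \left(5 m G + \frac{m}{m}\right)\right)^{2} = \left(-4 + \left(5 G m + 1\right)\right)^{2} = \left(-4 + \left(1 + 5 G m\right)\right)^{2} = \left(-3 + 5 G m\right)^{2}$)
$l^{2}{\left(X,11 \right)} = \left(\left(-3 + 5 \cdot 11 \cdot \frac{54}{7}\right)^{2}\right)^{2} = \left(\left(-3 + \frac{2970}{7}\right)^{2}\right)^{2} = \left(\left(\frac{2949}{7}\right)^{2}\right)^{2} = \left(\frac{8696601}{49}\right)^{2} = \frac{75630868953201}{2401}$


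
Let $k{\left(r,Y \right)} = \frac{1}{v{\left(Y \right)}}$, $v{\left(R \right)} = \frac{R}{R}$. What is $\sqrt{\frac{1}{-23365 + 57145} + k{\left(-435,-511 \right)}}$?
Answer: $\frac{\sqrt{285280545}}{16890} \approx 1.0$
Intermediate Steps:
$v{\left(R \right)} = 1$
$k{\left(r,Y \right)} = 1$ ($k{\left(r,Y \right)} = 1^{-1} = 1$)
$\sqrt{\frac{1}{-23365 + 57145} + k{\left(-435,-511 \right)}} = \sqrt{\frac{1}{-23365 + 57145} + 1} = \sqrt{\frac{1}{33780} + 1} = \sqrt{\frac{33781}{33780}} = \frac{\sqrt{285280545}}{16890}$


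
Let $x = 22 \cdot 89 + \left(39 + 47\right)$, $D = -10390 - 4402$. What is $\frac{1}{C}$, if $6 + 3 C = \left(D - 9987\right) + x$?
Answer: $- \frac{3}{22741} \approx -0.00013192$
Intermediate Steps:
$D = -14792$
$x = 2044$ ($x = 1958 + 86 = 2044$)
$C = - \frac{22741}{3}$ ($C = -2 + \frac{\left(-14792 - 9987\right) + 2044}{3} = -2 + \frac{-24779 + 2044}{3} = -2 + \frac{1}{3} \left(-22735\right) = -2 - \frac{22735}{3} = - \frac{22741}{3} \approx -7580.3$)
$\frac{1}{C} = \frac{1}{- \frac{22741}{3}} = - \frac{3}{22741}$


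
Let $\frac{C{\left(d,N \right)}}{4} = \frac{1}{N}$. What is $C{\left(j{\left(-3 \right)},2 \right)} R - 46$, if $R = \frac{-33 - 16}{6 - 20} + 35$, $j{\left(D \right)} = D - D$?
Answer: $31$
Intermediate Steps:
$j{\left(D \right)} = 0$
$C{\left(d,N \right)} = \frac{4}{N}$
$R = \frac{77}{2}$ ($R = - \frac{49}{-14} + 35 = \left(-49\right) \left(- \frac{1}{14}\right) + 35 = \frac{7}{2} + 35 = \frac{77}{2} \approx 38.5$)
$C{\left(j{\left(-3 \right)},2 \right)} R - 46 = \frac{4}{2} \cdot \frac{77}{2} - 46 = 4 \cdot \frac{1}{2} \cdot \frac{77}{2} - 46 = 2 \cdot \frac{77}{2} - 46 = 77 - 46 = 31$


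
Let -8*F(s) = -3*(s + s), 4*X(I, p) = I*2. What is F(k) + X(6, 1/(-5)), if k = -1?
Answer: 9/4 ≈ 2.2500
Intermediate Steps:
X(I, p) = I/2 (X(I, p) = (I*2)/4 = (2*I)/4 = I/2)
F(s) = 3*s/4 (F(s) = -(-3)*(s + s)/8 = -(-3)*2*s/8 = -(-3)*s/4 = 3*s/4)
F(k) + X(6, 1/(-5)) = (¾)*(-1) + (½)*6 = -¾ + 3 = 9/4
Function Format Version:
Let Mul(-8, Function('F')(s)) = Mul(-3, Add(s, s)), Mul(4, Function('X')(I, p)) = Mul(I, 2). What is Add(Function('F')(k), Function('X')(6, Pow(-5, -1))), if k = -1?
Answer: Rational(9, 4) ≈ 2.2500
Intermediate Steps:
Function('X')(I, p) = Mul(Rational(1, 2), I) (Function('X')(I, p) = Mul(Rational(1, 4), Mul(I, 2)) = Mul(Rational(1, 4), Mul(2, I)) = Mul(Rational(1, 2), I))
Function('F')(s) = Mul(Rational(3, 4), s) (Function('F')(s) = Mul(Rational(-1, 8), Mul(-3, Add(s, s))) = Mul(Rational(-1, 8), Mul(-3, Mul(2, s))) = Mul(Rational(-1, 8), Mul(-6, s)) = Mul(Rational(3, 4), s))
Add(Function('F')(k), Function('X')(6, Pow(-5, -1))) = Add(Mul(Rational(3, 4), -1), Mul(Rational(1, 2), 6)) = Add(Rational(-3, 4), 3) = Rational(9, 4)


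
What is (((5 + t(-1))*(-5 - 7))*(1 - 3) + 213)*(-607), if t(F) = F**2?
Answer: -216699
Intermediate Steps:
(((5 + t(-1))*(-5 - 7))*(1 - 3) + 213)*(-607) = (((5 + (-1)**2)*(-5 - 7))*(1 - 3) + 213)*(-607) = (((5 + 1)*(-12))*(-2) + 213)*(-607) = ((6*(-12))*(-2) + 213)*(-607) = (-72*(-2) + 213)*(-607) = (144 + 213)*(-607) = 357*(-607) = -216699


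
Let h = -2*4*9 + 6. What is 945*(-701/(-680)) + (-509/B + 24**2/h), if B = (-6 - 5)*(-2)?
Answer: 1409711/1496 ≈ 942.32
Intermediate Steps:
B = 22 (B = -11*(-2) = 22)
h = -66 (h = -8*9 + 6 = -72 + 6 = -66)
945*(-701/(-680)) + (-509/B + 24**2/h) = 945*(-701/(-680)) + (-509/22 + 24**2/(-66)) = 945*(-701*(-1/680)) + (-509*1/22 + 576*(-1/66)) = 945*(701/680) + (-509/22 - 96/11) = 132489/136 - 701/22 = 1409711/1496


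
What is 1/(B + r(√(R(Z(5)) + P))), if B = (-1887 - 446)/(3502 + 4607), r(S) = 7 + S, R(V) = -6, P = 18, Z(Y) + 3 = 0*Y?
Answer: 220686435/1086777164 - 65755881*√3/1086777164 ≈ 0.098267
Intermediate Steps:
Z(Y) = -3 (Z(Y) = -3 + 0*Y = -3 + 0 = -3)
B = -2333/8109 ≈ -0.28770
1/(B + r(√(R(Z(5)) + P))) = 1/(-2333/8109 + (7 + √(-6 + 18))) = 1/(-2333/8109 + (7 + √12)) = 1/(-2333/8109 + (7 + 2*√3)) = 1/(54430/8109 + 2*√3)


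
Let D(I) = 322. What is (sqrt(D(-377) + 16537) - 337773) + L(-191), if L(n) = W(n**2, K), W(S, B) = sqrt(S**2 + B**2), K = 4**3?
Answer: -337773 + sqrt(16859) + sqrt(1330867457) ≈ -3.0116e+5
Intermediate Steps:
K = 64
W(S, B) = sqrt(B**2 + S**2)
L(n) = sqrt(4096 + n**4) (L(n) = sqrt(64**2 + (n**2)**2) = sqrt(4096 + n**4))
(sqrt(D(-377) + 16537) - 337773) + L(-191) = (sqrt(322 + 16537) - 337773) + sqrt(4096 + (-191)**4) = (sqrt(16859) - 337773) + sqrt(4096 + 1330863361) = (-337773 + sqrt(16859)) + sqrt(1330867457) = -337773 + sqrt(16859) + sqrt(1330867457)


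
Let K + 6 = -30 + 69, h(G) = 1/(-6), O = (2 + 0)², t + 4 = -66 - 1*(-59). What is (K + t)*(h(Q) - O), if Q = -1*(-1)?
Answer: -275/3 ≈ -91.667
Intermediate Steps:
Q = 1
t = -11 (t = -4 + (-66 - 1*(-59)) = -4 + (-66 + 59) = -4 - 7 = -11)
O = 4 (O = 2² = 4)
h(G) = -⅙ (h(G) = 1*(-⅙) = -⅙)
K = 33 (K = -6 + (-30 + 69) = -6 + 39 = 33)
(K + t)*(h(Q) - O) = (33 - 11)*(-⅙ - 1*4) = 22*(-⅙ - 4) = 22*(-25/6) = -275/3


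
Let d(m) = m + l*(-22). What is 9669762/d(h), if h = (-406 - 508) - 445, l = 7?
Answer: -9669762/1513 ≈ -6391.1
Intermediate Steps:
h = -1359 (h = -914 - 445 = -1359)
d(m) = -154 + m (d(m) = m + 7*(-22) = m - 154 = -154 + m)
9669762/d(h) = 9669762/(-154 - 1359) = 9669762/(-1513) = 9669762*(-1/1513) = -9669762/1513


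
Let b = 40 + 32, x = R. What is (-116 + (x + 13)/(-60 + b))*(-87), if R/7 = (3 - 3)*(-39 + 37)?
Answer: 39991/4 ≈ 9997.8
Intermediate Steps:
R = 0 (R = 7*((3 - 3)*(-39 + 37)) = 7*(0*(-2)) = 7*0 = 0)
x = 0
b = 72
(-116 + (x + 13)/(-60 + b))*(-87) = (-116 + (0 + 13)/(-60 + 72))*(-87) = (-116 + 13/12)*(-87) = -1379/12*(-87) = 39991/4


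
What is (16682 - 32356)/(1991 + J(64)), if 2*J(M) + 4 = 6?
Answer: -7837/996 ≈ -7.8685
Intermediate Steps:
J(M) = 1 (J(M) = -2 + (½)*6 = -2 + 3 = 1)
(16682 - 32356)/(1991 + J(64)) = (16682 - 32356)/(1991 + 1) = -15674/1992 = -15674*1/1992 = -7837/996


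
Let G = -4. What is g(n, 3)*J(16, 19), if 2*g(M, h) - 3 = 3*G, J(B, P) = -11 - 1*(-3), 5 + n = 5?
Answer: 36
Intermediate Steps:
n = 0 (n = -5 + 5 = 0)
J(B, P) = -8 (J(B, P) = -11 + 3 = -8)
g(M, h) = -9/2 (g(M, h) = 3/2 + (3*(-4))/2 = 3/2 + (½)*(-12) = 3/2 - 6 = -9/2)
g(n, 3)*J(16, 19) = -9/2*(-8) = 36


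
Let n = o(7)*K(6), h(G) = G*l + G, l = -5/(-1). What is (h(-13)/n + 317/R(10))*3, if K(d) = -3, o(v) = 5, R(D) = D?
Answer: 1107/10 ≈ 110.70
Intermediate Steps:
l = 5 (l = -5*(-1) = 5)
h(G) = 6*G (h(G) = G*5 + G = 5*G + G = 6*G)
n = -15 (n = 5*(-3) = -15)
(h(-13)/n + 317/R(10))*3 = ((6*(-13))/(-15) + 317/10)*3 = (-78*(-1/15) + 317*(⅒))*3 = (26/5 + 317/10)*3 = (369/10)*3 = 1107/10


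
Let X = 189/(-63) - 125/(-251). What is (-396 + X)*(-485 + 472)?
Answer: 1300312/251 ≈ 5180.5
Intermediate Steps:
X = -628/251 (X = 189*(-1/63) - 125*(-1/251) = -3 + 125/251 = -628/251 ≈ -2.5020)
(-396 + X)*(-485 + 472) = (-396 - 628/251)*(-485 + 472) = -100024/251*(-13) = 1300312/251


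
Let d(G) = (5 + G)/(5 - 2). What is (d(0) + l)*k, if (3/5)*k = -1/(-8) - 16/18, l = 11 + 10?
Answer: -4675/162 ≈ -28.858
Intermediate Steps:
l = 21
d(G) = 5/3 + G/3 (d(G) = (5 + G)/3 = (5 + G)*(⅓) = 5/3 + G/3)
k = -275/216 (k = 5*(-1/(-8) - 16/18)/3 = 5*(-1*(-⅛) - 16*1/18)/3 = 5*(⅛ - 8/9)/3 = (5/3)*(-55/72) = -275/216 ≈ -1.2731)
(d(0) + l)*k = ((5/3 + (⅓)*0) + 21)*(-275/216) = ((5/3 + 0) + 21)*(-275/216) = (5/3 + 21)*(-275/216) = (68/3)*(-275/216) = -4675/162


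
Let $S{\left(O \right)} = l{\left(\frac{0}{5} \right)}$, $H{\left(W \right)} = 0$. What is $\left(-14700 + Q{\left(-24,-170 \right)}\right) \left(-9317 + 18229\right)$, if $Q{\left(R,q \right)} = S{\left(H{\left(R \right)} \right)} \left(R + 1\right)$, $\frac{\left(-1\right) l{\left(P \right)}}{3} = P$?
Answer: $-131006400$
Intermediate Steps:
$l{\left(P \right)} = - 3 P$
$S{\left(O \right)} = 0$ ($S{\left(O \right)} = - 3 \cdot \frac{0}{5} = - 3 \cdot 0 \cdot \frac{1}{5} = \left(-3\right) 0 = 0$)
$Q{\left(R,q \right)} = 0$ ($Q{\left(R,q \right)} = 0 \left(R + 1\right) = 0 \left(1 + R\right) = 0$)
$\left(-14700 + Q{\left(-24,-170 \right)}\right) \left(-9317 + 18229\right) = \left(-14700 + 0\right) \left(-9317 + 18229\right) = \left(-14700\right) 8912 = -131006400$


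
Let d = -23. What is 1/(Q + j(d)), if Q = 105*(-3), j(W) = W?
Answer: -1/338 ≈ -0.0029586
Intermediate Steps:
Q = -315
1/(Q + j(d)) = 1/(-315 - 23) = 1/(-338) = -1/338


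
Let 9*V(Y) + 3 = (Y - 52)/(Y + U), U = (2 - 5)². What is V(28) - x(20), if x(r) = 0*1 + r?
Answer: -755/37 ≈ -20.405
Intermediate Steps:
U = 9 (U = (-3)² = 9)
x(r) = r (x(r) = 0 + r = r)
V(Y) = -⅓ + (-52 + Y)/(9*(9 + Y)) (V(Y) = -⅓ + ((Y - 52)/(Y + 9))/9 = -⅓ + ((-52 + Y)/(9 + Y))/9 = -⅓ + (-52 + Y)/(9*(9 + Y)))
V(28) - x(20) = (-79 - 2*28)/(9*(9 + 28)) - 1*20 = (⅑)*(-79 - 56)/37 - 20 = (⅑)*(1/37)*(-135) - 20 = -15/37 - 20 = -755/37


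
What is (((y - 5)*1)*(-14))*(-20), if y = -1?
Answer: -1680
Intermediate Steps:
(((y - 5)*1)*(-14))*(-20) = (((-1 - 5)*1)*(-14))*(-20) = (-6*1*(-14))*(-20) = -6*(-14)*(-20) = 84*(-20) = -1680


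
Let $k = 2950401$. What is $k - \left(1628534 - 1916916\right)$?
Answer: $3238783$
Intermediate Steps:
$k - \left(1628534 - 1916916\right) = 2950401 - \left(1628534 - 1916916\right) = 2950401 - -288382 = 2950401 + 288382 = 3238783$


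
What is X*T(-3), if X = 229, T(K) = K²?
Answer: 2061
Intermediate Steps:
X*T(-3) = 229*(-3)² = 229*9 = 2061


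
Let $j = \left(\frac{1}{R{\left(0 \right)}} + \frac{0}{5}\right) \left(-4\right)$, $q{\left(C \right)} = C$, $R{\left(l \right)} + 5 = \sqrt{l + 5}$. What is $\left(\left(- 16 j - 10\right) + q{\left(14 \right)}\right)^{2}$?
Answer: $\frac{976}{5} + \frac{384 \sqrt{5}}{5} \approx 366.93$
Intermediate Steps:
$R{\left(l \right)} = -5 + \sqrt{5 + l}$ ($R{\left(l \right)} = -5 + \sqrt{l + 5} = -5 + \sqrt{5 + l}$)
$j = - \frac{4}{-5 + \sqrt{5}}$ ($j = \left(\frac{1}{-5 + \sqrt{5 + 0}} + \frac{0}{5}\right) \left(-4\right) = \left(\frac{1}{-5 + \sqrt{5}} + 0 \cdot \frac{1}{5}\right) \left(-4\right) = \left(\frac{1}{-5 + \sqrt{5}} + 0\right) \left(-4\right) = \frac{1}{-5 + \sqrt{5}} \left(-4\right) = - \frac{4}{-5 + \sqrt{5}} \approx 1.4472$)
$\left(\left(- 16 j - 10\right) + q{\left(14 \right)}\right)^{2} = \left(\left(- 16 \left(1 + \frac{\sqrt{5}}{5}\right) - 10\right) + 14\right)^{2} = \left(\left(\left(-16 - \frac{16 \sqrt{5}}{5}\right) - 10\right) + 14\right)^{2} = \left(\left(-26 - \frac{16 \sqrt{5}}{5}\right) + 14\right)^{2} = \left(-12 - \frac{16 \sqrt{5}}{5}\right)^{2}$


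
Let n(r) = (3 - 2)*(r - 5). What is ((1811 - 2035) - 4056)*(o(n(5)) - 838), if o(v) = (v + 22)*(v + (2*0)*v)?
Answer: 3586640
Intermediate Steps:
n(r) = -5 + r (n(r) = 1*(-5 + r) = -5 + r)
o(v) = v*(22 + v) (o(v) = (22 + v)*(v + 0*v) = (22 + v)*(v + 0) = (22 + v)*v = v*(22 + v))
((1811 - 2035) - 4056)*(o(n(5)) - 838) = ((1811 - 2035) - 4056)*((-5 + 5)*(22 + (-5 + 5)) - 838) = (-224 - 4056)*(0*(22 + 0) - 838) = -4280*(0*22 - 838) = -4280*(0 - 838) = -4280*(-838) = 3586640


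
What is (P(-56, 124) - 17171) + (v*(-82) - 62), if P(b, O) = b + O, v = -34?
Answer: -14377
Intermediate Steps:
P(b, O) = O + b
(P(-56, 124) - 17171) + (v*(-82) - 62) = ((124 - 56) - 17171) + (-34*(-82) - 62) = (68 - 17171) + (2788 - 62) = -17103 + 2726 = -14377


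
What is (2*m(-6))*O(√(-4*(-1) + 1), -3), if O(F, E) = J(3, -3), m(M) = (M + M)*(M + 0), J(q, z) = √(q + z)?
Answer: 0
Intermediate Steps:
m(M) = 2*M² (m(M) = (2*M)*M = 2*M²)
O(F, E) = 0 (O(F, E) = √(3 - 3) = √0 = 0)
(2*m(-6))*O(√(-4*(-1) + 1), -3) = (2*(2*(-6)²))*0 = (2*(2*36))*0 = (2*72)*0 = 144*0 = 0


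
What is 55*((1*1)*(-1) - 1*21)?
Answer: -1210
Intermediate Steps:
55*((1*1)*(-1) - 1*21) = 55*(1*(-1) - 21) = 55*(-1 - 21) = 55*(-22) = -1210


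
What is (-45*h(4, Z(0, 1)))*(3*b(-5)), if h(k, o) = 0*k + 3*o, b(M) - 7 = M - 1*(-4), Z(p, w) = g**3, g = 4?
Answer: -155520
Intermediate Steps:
Z(p, w) = 64 (Z(p, w) = 4**3 = 64)
b(M) = 11 + M (b(M) = 7 + (M - 1*(-4)) = 7 + (M + 4) = 7 + (4 + M) = 11 + M)
h(k, o) = 3*o (h(k, o) = 0 + 3*o = 3*o)
(-45*h(4, Z(0, 1)))*(3*b(-5)) = (-135*64)*(3*(11 - 5)) = (-45*192)*(3*6) = -8640*18 = -155520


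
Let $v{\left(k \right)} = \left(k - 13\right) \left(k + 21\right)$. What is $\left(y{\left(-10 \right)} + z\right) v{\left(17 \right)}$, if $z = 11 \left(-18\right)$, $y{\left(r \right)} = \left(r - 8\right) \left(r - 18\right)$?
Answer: $46512$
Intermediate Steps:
$v{\left(k \right)} = \left(-13 + k\right) \left(21 + k\right)$
$y{\left(r \right)} = \left(-18 + r\right) \left(-8 + r\right)$ ($y{\left(r \right)} = \left(-8 + r\right) \left(-18 + r\right) = \left(-18 + r\right) \left(-8 + r\right)$)
$z = -198$
$\left(y{\left(-10 \right)} + z\right) v{\left(17 \right)} = \left(\left(144 + \left(-10\right)^{2} - -260\right) - 198\right) \left(-273 + 17^{2} + 8 \cdot 17\right) = \left(\left(144 + 100 + 260\right) - 198\right) \left(-273 + 289 + 136\right) = \left(504 - 198\right) 152 = 306 \cdot 152 = 46512$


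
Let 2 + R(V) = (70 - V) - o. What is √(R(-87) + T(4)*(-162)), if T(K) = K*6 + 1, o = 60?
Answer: I*√3955 ≈ 62.889*I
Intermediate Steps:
T(K) = 1 + 6*K (T(K) = 6*K + 1 = 1 + 6*K)
R(V) = 8 - V (R(V) = -2 + ((70 - V) - 1*60) = -2 + ((70 - V) - 60) = -2 + (10 - V) = 8 - V)
√(R(-87) + T(4)*(-162)) = √((8 - 1*(-87)) + (1 + 6*4)*(-162)) = √((8 + 87) + (1 + 24)*(-162)) = √(95 + 25*(-162)) = √(95 - 4050) = √(-3955) = I*√3955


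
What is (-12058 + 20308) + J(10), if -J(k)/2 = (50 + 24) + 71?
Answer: 7960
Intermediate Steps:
J(k) = -290 (J(k) = -2*((50 + 24) + 71) = -2*(74 + 71) = -2*145 = -290)
(-12058 + 20308) + J(10) = (-12058 + 20308) - 290 = 8250 - 290 = 7960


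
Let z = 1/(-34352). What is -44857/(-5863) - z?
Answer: 1540933527/201405776 ≈ 7.6509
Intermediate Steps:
z = -1/34352 ≈ -2.9110e-5
-44857/(-5863) - z = -44857/(-5863) - 1*(-1/34352) = -44857*(-1/5863) + 1/34352 = 44857/5863 + 1/34352 = 1540933527/201405776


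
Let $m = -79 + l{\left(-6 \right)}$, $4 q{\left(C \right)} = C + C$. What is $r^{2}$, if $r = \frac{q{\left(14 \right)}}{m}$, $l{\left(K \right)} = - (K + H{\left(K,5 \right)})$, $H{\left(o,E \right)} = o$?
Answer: $\frac{49}{4489} \approx 0.010916$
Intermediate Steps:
$q{\left(C \right)} = \frac{C}{2}$ ($q{\left(C \right)} = \frac{C + C}{4} = \frac{2 C}{4} = \frac{C}{2}$)
$l{\left(K \right)} = - 2 K$ ($l{\left(K \right)} = - (K + K) = - 2 K$)
$m = -67$ ($m = -79 - -12 = -79 + 12 = -67$)
$r = - \frac{7}{67}$ ($r = \frac{\frac{1}{2} \cdot 14}{-67} = 7 \left(- \frac{1}{67}\right) = - \frac{7}{67} \approx -0.10448$)
$r^{2} = \left(- \frac{7}{67}\right)^{2} = \frac{49}{4489}$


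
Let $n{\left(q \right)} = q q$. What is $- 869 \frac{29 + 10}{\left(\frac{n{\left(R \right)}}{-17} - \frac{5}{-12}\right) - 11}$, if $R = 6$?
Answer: $\frac{6913764}{2591} \approx 2668.4$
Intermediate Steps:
$n{\left(q \right)} = q^{2}$
$- 869 \frac{29 + 10}{\left(\frac{n{\left(R \right)}}{-17} - \frac{5}{-12}\right) - 11} = - 869 \frac{29 + 10}{\left(\frac{6^{2}}{-17} - \frac{5}{-12}\right) - 11} = - 869 \frac{39}{\left(36 \left(- \frac{1}{17}\right) - - \frac{5}{12}\right) - 11} = - 869 \frac{39}{\left(- \frac{36}{17} + \frac{5}{12}\right) - 11} = - 869 \frac{39}{- \frac{347}{204} - 11} = - 869 \frac{39}{- \frac{2591}{204}} = - 869 \cdot 39 \left(- \frac{204}{2591}\right) = \left(-869\right) \left(- \frac{7956}{2591}\right) = \frac{6913764}{2591}$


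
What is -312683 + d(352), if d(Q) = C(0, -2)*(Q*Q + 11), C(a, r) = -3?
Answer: -684428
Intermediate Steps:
d(Q) = -33 - 3*Q² (d(Q) = -3*(Q*Q + 11) = -3*(Q² + 11) = -3*(11 + Q²) = -33 - 3*Q²)
-312683 + d(352) = -312683 + (-33 - 3*352²) = -312683 + (-33 - 3*123904) = -312683 + (-33 - 371712) = -312683 - 371745 = -684428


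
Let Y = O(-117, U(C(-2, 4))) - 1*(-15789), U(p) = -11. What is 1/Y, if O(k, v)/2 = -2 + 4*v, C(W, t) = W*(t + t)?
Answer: 1/15697 ≈ 6.3706e-5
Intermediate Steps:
C(W, t) = 2*W*t (C(W, t) = W*(2*t) = 2*W*t)
O(k, v) = -4 + 8*v (O(k, v) = 2*(-2 + 4*v) = -4 + 8*v)
Y = 15697 (Y = (-4 + 8*(-11)) - 1*(-15789) = (-4 - 88) + 15789 = -92 + 15789 = 15697)
1/Y = 1/15697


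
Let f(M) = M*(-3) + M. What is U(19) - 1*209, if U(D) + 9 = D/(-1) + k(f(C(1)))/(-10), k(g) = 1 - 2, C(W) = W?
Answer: -2369/10 ≈ -236.90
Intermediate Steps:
f(M) = -2*M (f(M) = -3*M + M = -2*M)
k(g) = -1
U(D) = -89/10 - D (U(D) = -9 + (D/(-1) - 1/(-10)) = -9 + (D*(-1) - 1*(-1/10)) = -9 + (-D + 1/10) = -9 + (1/10 - D) = -89/10 - D)
U(19) - 1*209 = (-89/10 - 1*19) - 1*209 = (-89/10 - 19) - 209 = -279/10 - 209 = -2369/10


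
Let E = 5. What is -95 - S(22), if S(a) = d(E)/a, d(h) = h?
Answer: -2095/22 ≈ -95.227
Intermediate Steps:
S(a) = 5/a
-95 - S(22) = -95 - 5/22 = -2095/22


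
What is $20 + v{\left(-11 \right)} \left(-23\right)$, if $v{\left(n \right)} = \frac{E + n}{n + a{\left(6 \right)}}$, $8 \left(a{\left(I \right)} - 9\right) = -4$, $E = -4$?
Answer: $-118$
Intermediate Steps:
$a{\left(I \right)} = \frac{17}{2}$ ($a{\left(I \right)} = 9 + \frac{1}{8} \left(-4\right) = 9 - \frac{1}{2} = \frac{17}{2}$)
$v{\left(n \right)} = \frac{-4 + n}{\frac{17}{2} + n}$ ($v{\left(n \right)} = \frac{-4 + n}{n + \frac{17}{2}} = \frac{-4 + n}{\frac{17}{2} + n}$)
$20 + v{\left(-11 \right)} \left(-23\right) = 20 + \frac{2 \left(-4 - 11\right)}{17 + 2 \left(-11\right)} \left(-23\right) = 20 + 2 \frac{1}{17 - 22} \left(-15\right) \left(-23\right) = 20 + 2 \frac{1}{-5} \left(-15\right) \left(-23\right) = 20 + 2 \left(- \frac{1}{5}\right) \left(-15\right) \left(-23\right) = 20 + 6 \left(-23\right) = 20 - 138 = -118$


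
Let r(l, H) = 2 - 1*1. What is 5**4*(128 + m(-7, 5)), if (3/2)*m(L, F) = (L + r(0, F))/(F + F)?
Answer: 79750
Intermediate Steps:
r(l, H) = 1 (r(l, H) = 2 - 1 = 1)
m(L, F) = (1 + L)/(3*F) (m(L, F) = 2*((L + 1)/(F + F))/3 = 2*((1 + L)/((2*F)))/3 = 2*((1 + L)*(1/(2*F)))/3 = 2*((1 + L)/(2*F))/3 = (1 + L)/(3*F))
5**4*(128 + m(-7, 5)) = 5**4*(128 + (1/3)*(1 - 7)/5) = 625*(128 + (1/3)*(1/5)*(-6)) = 625*(128 - 2/5) = 625*(638/5) = 79750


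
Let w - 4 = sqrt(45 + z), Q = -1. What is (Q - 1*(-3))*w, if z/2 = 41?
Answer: 8 + 2*sqrt(127) ≈ 30.539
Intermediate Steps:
z = 82 (z = 2*41 = 82)
w = 4 + sqrt(127) (w = 4 + sqrt(45 + 82) = 4 + sqrt(127) ≈ 15.269)
(Q - 1*(-3))*w = (-1 - 1*(-3))*(4 + sqrt(127)) = (-1 + 3)*(4 + sqrt(127)) = 2*(4 + sqrt(127)) = 8 + 2*sqrt(127)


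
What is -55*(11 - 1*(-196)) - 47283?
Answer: -58668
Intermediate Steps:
-55*(11 - 1*(-196)) - 47283 = -55*(11 + 196) - 47283 = -55*207 - 47283 = -11385 - 47283 = -58668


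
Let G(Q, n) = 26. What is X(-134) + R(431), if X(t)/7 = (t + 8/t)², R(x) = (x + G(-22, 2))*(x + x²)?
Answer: 382532595084/4489 ≈ 8.5215e+7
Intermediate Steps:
R(x) = (26 + x)*(x + x²) (R(x) = (x + 26)*(x + x²) = (26 + x)*(x + x²))
X(t) = 7*(t + 8/t)²
X(-134) + R(431) = 7*(8 + (-134)²)²/(-134)² + 431*(26 + 431² + 27*431) = 7*(1/17956)*(8 + 17956)² + 431*(26 + 185761 + 11637) = 7*(1/17956)*17964² + 431*197424 = 7*(1/17956)*322705296 + 85089744 = 564734268/4489 + 85089744 = 382532595084/4489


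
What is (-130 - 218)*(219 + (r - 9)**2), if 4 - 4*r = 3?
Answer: -411423/4 ≈ -1.0286e+5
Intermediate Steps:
r = 1/4 (r = 1 - 1/4*3 = 1 - 3/4 = 1/4 ≈ 0.25000)
(-130 - 218)*(219 + (r - 9)**2) = (-130 - 218)*(219 + (1/4 - 9)**2) = -348*(219 + (-35/4)**2) = -348*(219 + 1225/16) = -348*4729/16 = -411423/4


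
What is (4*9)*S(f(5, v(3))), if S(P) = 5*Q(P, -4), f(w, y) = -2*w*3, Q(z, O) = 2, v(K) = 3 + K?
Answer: 360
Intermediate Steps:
f(w, y) = -6*w
S(P) = 10 (S(P) = 5*2 = 10)
(4*9)*S(f(5, v(3))) = (4*9)*10 = 36*10 = 360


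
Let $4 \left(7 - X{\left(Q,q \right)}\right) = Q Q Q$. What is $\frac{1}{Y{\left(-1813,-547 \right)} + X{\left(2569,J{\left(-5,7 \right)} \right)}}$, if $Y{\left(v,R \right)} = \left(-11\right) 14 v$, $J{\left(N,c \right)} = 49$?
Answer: $- \frac{4}{16953669173} \approx -2.3594 \cdot 10^{-10}$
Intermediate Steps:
$Y{\left(v,R \right)} = - 154 v$
$X{\left(Q,q \right)} = 7 - \frac{Q^{3}}{4}$ ($X{\left(Q,q \right)} = 7 - \frac{Q Q Q}{4} = 7 - \frac{Q^{2} Q}{4} = 7 - \frac{Q^{3}}{4}$)
$\frac{1}{Y{\left(-1813,-547 \right)} + X{\left(2569,J{\left(-5,7 \right)} \right)}} = \frac{1}{\left(-154\right) \left(-1813\right) + \left(7 - \frac{2569^{3}}{4}\right)} = \frac{1}{279202 + \left(7 - \frac{16954786009}{4}\right)} = \frac{1}{279202 - \frac{16954785981}{4}} = \frac{1}{- \frac{16953669173}{4}} = - \frac{4}{16953669173}$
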